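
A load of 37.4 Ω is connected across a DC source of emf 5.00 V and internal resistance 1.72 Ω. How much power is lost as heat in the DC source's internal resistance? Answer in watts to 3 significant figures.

0.0281 W

The source's internal resistance is just another series element carrying I; its dissipation is I²r.
I = ε / (r + R) = 5.00 / (1.72 + 37.4) = 0.1278 A
P_int = I² r = (0.1278)² × 1.72 = 0.02810 W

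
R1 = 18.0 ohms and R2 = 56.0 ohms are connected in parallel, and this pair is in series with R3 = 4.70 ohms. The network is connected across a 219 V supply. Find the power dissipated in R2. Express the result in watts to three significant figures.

473 W

Reduce the parallel combination to a single R_p; the circuit then becomes R_p in series with the remaining resistor.
R_p = (18.0×56.0)/(18.0+56.0) = 13.62 Ω
R_total = R_p + 4.70 = 13.62 + 4.70 = 18.32 Ω
I = V / R_total = 219 / 18.32 = 11.95 A
Voltage across the parallel pair: V_p = I × R_p = 11.95 × 13.62 = 162.8 V
Use P = V²/R for R2 with V = V_p.
P_R2 = (162.8)² / 56.0 = 473.4 W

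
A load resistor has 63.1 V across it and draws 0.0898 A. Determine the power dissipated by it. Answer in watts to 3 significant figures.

5.67 W

With V and I both given, power follows immediately from P = V I.
P = 63.1 V × 0.08980 A = 5.666 W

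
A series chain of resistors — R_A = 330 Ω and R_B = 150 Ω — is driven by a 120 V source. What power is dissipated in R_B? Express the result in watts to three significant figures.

The current is common to all series resistors; compute it, then apply P = I²R for the target.
R_total = 330 + 150 = 480.0 Ω
I = V / R_total = 120 / 480.0 = 0.2500 A
P_R_B = I² × R_B = (0.2500)² × 150 = 9.375 W

9.38 W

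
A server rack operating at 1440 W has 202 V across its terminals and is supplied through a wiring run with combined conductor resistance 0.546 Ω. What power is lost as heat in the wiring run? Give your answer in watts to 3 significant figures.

27.7 W

The wiring run and load are in series, so the same current flows in both; the loss is I²R_line.
I = P / V = 1440 / 202 = 7.129 A through the wiring run.
P_line = I² R_line = (7.129)² × 0.546 = 27.75 W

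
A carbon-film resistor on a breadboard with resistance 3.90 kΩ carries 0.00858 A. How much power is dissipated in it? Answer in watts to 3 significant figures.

With I and R stated, P = I²R applies in one step.
P = (0.008580 A)² × 3900 Ω = 0.2871 W

0.287 W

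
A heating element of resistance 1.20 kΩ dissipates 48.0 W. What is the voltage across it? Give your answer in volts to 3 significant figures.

From P = V I = I²R = V²/R, with the two given quantities we get V = √(P R).
V = √(48.0 × 1200) = 240.0 V

240 V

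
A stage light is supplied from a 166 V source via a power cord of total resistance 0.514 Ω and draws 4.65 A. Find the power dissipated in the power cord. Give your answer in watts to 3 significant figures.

Only the current and the line resistance are needed for the I²R loss.
The power cord carries the full 4.65 A.
P_line = I² R_line = (4.650)² × 0.514 = 11.11 W

11.1 W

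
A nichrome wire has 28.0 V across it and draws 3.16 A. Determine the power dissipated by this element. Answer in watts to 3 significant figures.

88.5 W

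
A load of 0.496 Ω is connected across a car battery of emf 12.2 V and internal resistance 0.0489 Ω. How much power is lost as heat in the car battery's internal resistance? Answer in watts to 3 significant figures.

The source's internal resistance is just another series element carrying I; its dissipation is I²r.
I = ε / (r + R) = 12.2 / (0.0489 + 0.496) = 22.39 A
P_int = I² r = (22.39)² × 0.0489 = 24.51 W

24.5 W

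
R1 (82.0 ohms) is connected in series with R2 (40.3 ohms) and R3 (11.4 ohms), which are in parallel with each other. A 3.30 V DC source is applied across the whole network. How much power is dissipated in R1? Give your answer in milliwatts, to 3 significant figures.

Collapse R2‖R3 to a single equivalent, reducing the network to two series elements.
R_p = (40.3×11.4)/(40.3+11.4) = 8.886 Ω
R_total = 82.0 + 8.886 = 90.89 Ω
I = V / R_total = 3.30 / 90.89 = 0.03631 A
R1 carries the full series current, so P = I²R.
P_R1 = (0.03631)² × 82.0 = 0.1081 W

108 mW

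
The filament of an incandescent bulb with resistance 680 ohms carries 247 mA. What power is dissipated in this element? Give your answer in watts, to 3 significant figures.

41.5 W

Current and resistance are given, so P = I²R is the direct form.
P = (0.2470 A)² × 680 Ω = 41.49 W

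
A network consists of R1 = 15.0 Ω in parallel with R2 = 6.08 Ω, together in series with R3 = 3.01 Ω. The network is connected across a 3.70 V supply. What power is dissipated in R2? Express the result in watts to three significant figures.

Combine R1 and R2 into their parallel equivalent first, reducing the network to two series resistors.
R_p = (15.0×6.08)/(15.0+6.08) = 4.326 Ω
R_total = R_p + 3.01 = 4.326 + 3.01 = 7.336 Ω
I = V / R_total = 3.70 / 7.336 = 0.5043 A
Voltage across the parallel pair: V_p = I × R_p = 0.5043 × 4.326 = 2.182 V
R2 sits across V_p; its power is V_p²/R.
P_R2 = (2.182)² / 6.08 = 0.7830 W

0.783 W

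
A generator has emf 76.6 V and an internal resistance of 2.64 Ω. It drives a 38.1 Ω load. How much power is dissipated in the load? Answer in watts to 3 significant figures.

135 W

The internal resistance and the load are in series, so the same I flows through both; get I from ε/(r+R), then I²R for the load.
I = ε / (r + R) = 76.6 / (2.64 + 38.1) = 1.880 A
P_load = I² R = (1.880)² × 38.1 = 134.7 W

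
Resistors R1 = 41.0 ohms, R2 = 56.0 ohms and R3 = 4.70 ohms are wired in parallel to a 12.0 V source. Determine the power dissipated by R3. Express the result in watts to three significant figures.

30.6 W

R3 sits directly across the source, so P = V²/R with V = 12.0 V.
P_R3 = V² / R3 = (12.0)² / 4.70 Ω = 30.64 W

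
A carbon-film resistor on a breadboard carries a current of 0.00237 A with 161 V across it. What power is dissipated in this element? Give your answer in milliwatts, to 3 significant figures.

382 mW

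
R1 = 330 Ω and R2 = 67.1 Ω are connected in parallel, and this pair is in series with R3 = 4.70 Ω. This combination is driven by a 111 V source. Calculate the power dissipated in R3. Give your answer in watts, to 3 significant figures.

15.8 W

Collapse the R1‖R2 pair into one equivalent R_p; then R_p and R3 form a series string.
R_p = (330×67.1)/(330+67.1) = 55.76 Ω
R_total = R_p + 4.70 = 55.76 + 4.70 = 60.46 Ω
I = V / R_total = 111 / 60.46 = 1.836 A
R3 carries the full series current, so P = I²R.
P_R3 = (1.836)² × 4.70 = 15.84 W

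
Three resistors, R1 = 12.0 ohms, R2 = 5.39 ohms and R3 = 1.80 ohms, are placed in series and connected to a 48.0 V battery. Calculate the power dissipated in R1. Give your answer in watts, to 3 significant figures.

75.1 W

In a series string the same current flows through every resistor — find that current, then P = I²R for the one we want.
R_total = 12.0 + 5.39 + 1.80 = 19.19 Ω
I = V / R_total = 48.0 / 19.19 = 2.501 A
P_R1 = I² × R1 = (2.501)² × 12.0 = 75.08 W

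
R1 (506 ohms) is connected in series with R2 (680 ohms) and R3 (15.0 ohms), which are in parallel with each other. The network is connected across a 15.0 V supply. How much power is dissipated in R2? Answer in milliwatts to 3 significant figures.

0.263 mW

Reduce the parallel pair to R_p first; the network is then a simple series string.
R_p = (680×15.0)/(680+15.0) = 14.68 Ω
R_total = 506 + 14.68 = 520.7 Ω
I = V / R_total = 15.0 / 520.7 = 0.02881 A
Voltage across the parallel pair: V_p = I × R_p = 0.02881 × 14.68 = 0.4228 V
With V_p across R2, its power is V_p²/R2.
P_R2 = (0.4228)² / 680 = 0.0002629 W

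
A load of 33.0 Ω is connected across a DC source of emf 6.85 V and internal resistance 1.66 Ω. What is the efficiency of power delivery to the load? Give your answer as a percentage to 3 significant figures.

95.2 %

Efficiency is P_load / P_total. With a series r and R sharing the same I, P = I²R for each, so η = R/(R+r).
η = R / (R + r) = 33.0 / (33.0 + 1.66) = 0.9521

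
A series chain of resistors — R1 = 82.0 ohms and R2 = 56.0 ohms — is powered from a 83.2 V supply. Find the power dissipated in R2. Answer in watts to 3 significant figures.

20.4 W

Every series element carries the same I. Get I from the total resistance, then P = I² × R2.
R_total = 82.0 + 56.0 = 138.0 Ω
I = V / R_total = 83.2 / 138.0 = 0.6029 A
P_R2 = I² × R2 = (0.6029)² × 56.0 = 20.36 W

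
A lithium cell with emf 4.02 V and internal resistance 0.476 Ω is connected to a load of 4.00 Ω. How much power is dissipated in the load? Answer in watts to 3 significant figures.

3.23 W

Load and internal resistance form a series loop — compute the loop current, then the load power via I²R.
I = ε / (r + R) = 4.02 / (0.476 + 4.00) = 0.8981 A
P_load = I² R = (0.8981)² × 4.00 = 3.227 W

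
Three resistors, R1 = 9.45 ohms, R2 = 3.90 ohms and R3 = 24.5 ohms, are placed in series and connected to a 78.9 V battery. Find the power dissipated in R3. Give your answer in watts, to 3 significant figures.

Every series element carries the same I. Get I from the total resistance, then P = I² × R3.
R_total = 9.45 + 3.90 + 24.5 = 37.85 Ω
I = V / R_total = 78.9 / 37.85 = 2.085 A
P_R3 = I² × R3 = (2.085)² × 24.5 = 106.5 W

106 W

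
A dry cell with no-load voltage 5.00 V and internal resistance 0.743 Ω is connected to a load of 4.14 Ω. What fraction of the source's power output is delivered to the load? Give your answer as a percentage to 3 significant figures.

84.8 %

η = P_load/(P_load+P_int) = I²R/(I²R+I²r) = R/(R+r) — the I² cancels for series elements.
η = R / (R + r) = 4.14 / (4.14 + 0.743) = 0.8478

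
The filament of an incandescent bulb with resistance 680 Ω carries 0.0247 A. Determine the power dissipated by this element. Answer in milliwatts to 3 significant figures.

415 mW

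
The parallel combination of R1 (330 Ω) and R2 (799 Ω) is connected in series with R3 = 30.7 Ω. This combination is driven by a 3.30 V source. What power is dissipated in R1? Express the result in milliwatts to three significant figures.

Collapse the R1‖R2 pair into one equivalent R_p; then R_p and R3 form a series string.
R_p = (330×799)/(330+799) = 233.5 Ω
R_total = R_p + 30.7 = 233.5 + 30.7 = 264.2 Ω
I = V / R_total = 3.30 / 264.2 = 0.01249 A
Voltage across the parallel pair: V_p = I × R_p = 0.01249 × 233.5 = 2.917 V
R1 has V_p across it, so P = V_p²/R1.
P_R1 = (2.917)² / 330 = 0.02578 W

25.8 mW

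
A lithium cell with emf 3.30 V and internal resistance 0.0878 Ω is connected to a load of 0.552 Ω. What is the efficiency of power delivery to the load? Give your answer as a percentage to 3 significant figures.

η = P_load/(P_load+P_int) = I²R/(I²R+I²r) = R/(R+r) — the I² cancels for series elements.
η = R / (R + r) = 0.552 / (0.552 + 0.0878) = 0.8628

86.3 %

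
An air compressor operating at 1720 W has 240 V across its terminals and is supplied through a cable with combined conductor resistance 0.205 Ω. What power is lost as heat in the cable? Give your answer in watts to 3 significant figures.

10.5 W

Line loss is just I²R for the cable — we know both I and R_line directly.
I = P / V = 1720 / 240 = 7.167 A through the cable.
P_line = I² R_line = (7.167)² × 0.205 = 10.53 W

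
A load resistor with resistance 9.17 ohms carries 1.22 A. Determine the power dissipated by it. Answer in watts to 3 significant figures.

13.6 W

With I and R stated, P = I²R applies in one step.
P = (1.220 A)² × 9.17 Ω = 13.65 W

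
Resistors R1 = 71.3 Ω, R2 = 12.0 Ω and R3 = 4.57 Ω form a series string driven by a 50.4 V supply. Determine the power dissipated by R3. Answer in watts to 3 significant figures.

The current is common to all series resistors; compute it, then apply P = I²R for the target.
R_total = 71.3 + 12.0 + 4.57 = 87.87 Ω
I = V / R_total = 50.4 / 87.87 = 0.5736 A
P_R3 = I² × R3 = (0.5736)² × 4.57 = 1.503 W

1.50 W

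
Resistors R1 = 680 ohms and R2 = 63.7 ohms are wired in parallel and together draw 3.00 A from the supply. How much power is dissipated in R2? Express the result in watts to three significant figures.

We need the common branch voltage; get it from I_total × R_eq, then P = V²/R for the branch.
1/R_eq = 1/680 + 1/63.7 ⇒ R_eq = 58.24 Ω
V = I_total × R_eq = 3.000 × 58.24 = 174.7 V
P_R2 = V² / R2 = (174.7)² / 63.7 = 479.3 W

479 W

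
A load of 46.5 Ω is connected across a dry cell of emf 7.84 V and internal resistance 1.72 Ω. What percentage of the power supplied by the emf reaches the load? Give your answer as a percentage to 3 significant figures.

96.4 %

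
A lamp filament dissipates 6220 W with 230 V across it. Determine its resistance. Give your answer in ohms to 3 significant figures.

8.50 Ω

From P = V I = I²R = V²/R, with the two given quantities we get R = V² / P.
R = (230)² / 6220 = 8.505 Ω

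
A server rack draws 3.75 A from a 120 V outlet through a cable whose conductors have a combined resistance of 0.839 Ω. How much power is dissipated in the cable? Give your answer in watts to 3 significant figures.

11.8 W

The cable and load are in series, so the same current flows in both; the loss is I²R_line.
The cable carries the full 3.75 A.
P_line = I² R_line = (3.750)² × 0.839 = 11.80 W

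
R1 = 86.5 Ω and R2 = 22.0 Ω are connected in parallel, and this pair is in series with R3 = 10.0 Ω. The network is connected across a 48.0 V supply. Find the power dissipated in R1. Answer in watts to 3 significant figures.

Collapse the R1‖R2 pair into one equivalent R_p; then R_p and R3 form a series string.
R_p = (86.5×22.0)/(86.5+22.0) = 17.54 Ω
R_total = R_p + 10.0 = 17.54 + 10.0 = 27.54 Ω
I = V / R_total = 48.0 / 27.54 = 1.743 A
Voltage across the parallel pair: V_p = I × R_p = 1.743 × 17.54 = 30.57 V
R1 sits across V_p; its power is V_p²/R.
P_R1 = (30.57)² / 86.5 = 10.80 W

10.8 W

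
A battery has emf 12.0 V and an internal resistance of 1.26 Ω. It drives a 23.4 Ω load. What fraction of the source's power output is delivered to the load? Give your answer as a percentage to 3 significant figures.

94.9 %

Efficiency is P_load / P_total. With a series r and R sharing the same I, P = I²R for each, so η = R/(R+r).
η = R / (R + r) = 23.4 / (23.4 + 1.26) = 0.9489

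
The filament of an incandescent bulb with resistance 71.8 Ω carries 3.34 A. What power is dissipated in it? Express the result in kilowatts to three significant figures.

0.801 kW

Knowing I and R, the power is just I²R — no need to find V first.
P = (3.340 A)² × 71.8 Ω = 801.0 W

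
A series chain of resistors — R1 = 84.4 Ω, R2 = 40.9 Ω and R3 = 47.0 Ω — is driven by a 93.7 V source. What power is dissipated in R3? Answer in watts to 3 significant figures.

Since the resistors are in series they all carry the loop current I = V/R_total; the power in any one is I²R.
R_total = 84.4 + 40.9 + 47.0 = 172.3 Ω
I = V / R_total = 93.7 / 172.3 = 0.5438 A
P_R3 = I² × R3 = (0.5438)² × 47.0 = 13.90 W

13.9 W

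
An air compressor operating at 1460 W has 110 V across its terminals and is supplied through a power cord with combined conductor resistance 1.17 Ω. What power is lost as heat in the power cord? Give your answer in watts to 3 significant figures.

Only the current and the line resistance are needed for the I²R loss.
I = P / V = 1460 / 110 = 13.27 A through the power cord.
P_line = I² R_line = (13.27)² × 1.17 = 206.1 W

206 W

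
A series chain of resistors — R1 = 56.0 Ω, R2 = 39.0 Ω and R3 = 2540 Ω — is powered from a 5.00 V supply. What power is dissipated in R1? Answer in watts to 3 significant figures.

0.000202 W

The current is common to all series resistors; compute it, then apply P = I²R for the target.
R_total = 56.0 + 39.0 + 2540 = 2635 Ω
I = V / R_total = 5.00 / 2635 = 0.001898 A
P_R1 = I² × R1 = (0.001898)² × 56.0 = 0.0002016 W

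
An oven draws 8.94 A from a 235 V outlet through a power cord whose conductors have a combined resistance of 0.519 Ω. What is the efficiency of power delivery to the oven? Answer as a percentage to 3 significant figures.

The power cord carries the full 8.94 A.
P_line = I² R_line = (8.940)² × 0.519 = 41.48 W
P_source = V I = 235 × 8.940 = 2101 W; P_load = 2059 W
η = P_load / P_source = 2059 / 2101 = 0.9803

98.0 %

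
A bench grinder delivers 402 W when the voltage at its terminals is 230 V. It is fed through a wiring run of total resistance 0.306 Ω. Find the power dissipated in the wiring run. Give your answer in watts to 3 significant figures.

Line loss is just I²R for the cable — we know both I and R_line directly.
I = P / V = 402 / 230 = 1.748 A through the wiring run.
P_line = I² R_line = (1.748)² × 0.306 = 0.9348 W

0.935 W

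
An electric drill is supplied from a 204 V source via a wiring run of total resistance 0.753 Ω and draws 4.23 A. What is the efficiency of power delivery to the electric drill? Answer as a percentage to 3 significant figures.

The wiring run carries the full 4.23 A.
P_line = I² R_line = (4.230)² × 0.753 = 13.47 W
P_source = V I = 204 × 4.230 = 862.9 W; P_load = 849.4 W
η = P_load / P_source = 849.4 / 862.9 = 0.9844

98.4 %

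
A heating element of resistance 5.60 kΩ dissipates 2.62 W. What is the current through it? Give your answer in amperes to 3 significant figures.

Rearranging the power relation for the two known quantities gives I = √(P / R).
I = √(2.62 / 5600) = 0.02163 A

0.0216 A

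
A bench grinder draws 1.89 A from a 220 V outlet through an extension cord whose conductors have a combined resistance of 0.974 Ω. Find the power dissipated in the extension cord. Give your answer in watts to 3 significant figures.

3.48 W

The extension cord is a series resistance carrying the load current; its dissipation is I²R_line.
The extension cord carries the full 1.89 A.
P_line = I² R_line = (1.890)² × 0.974 = 3.479 W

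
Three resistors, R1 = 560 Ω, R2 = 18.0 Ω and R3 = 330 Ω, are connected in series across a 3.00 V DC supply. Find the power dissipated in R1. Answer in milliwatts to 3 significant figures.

In a series string the same current flows through every resistor — find that current, then P = I²R for the one we want.
R_total = 560 + 18.0 + 330 = 908.0 Ω
I = V / R_total = 3.00 / 908.0 = 0.003304 A
P_R1 = I² × R1 = (0.003304)² × 560 = 0.006113 W

6.11 mW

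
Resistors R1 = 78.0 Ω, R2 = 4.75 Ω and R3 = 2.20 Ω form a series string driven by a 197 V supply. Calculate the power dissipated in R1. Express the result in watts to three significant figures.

419 W

Every series element carries the same I. Get I from the total resistance, then P = I² × R1.
R_total = 78.0 + 4.75 + 2.20 = 84.95 Ω
I = V / R_total = 197 / 84.95 = 2.319 A
P_R1 = I² × R1 = (2.319)² × 78.0 = 419.5 W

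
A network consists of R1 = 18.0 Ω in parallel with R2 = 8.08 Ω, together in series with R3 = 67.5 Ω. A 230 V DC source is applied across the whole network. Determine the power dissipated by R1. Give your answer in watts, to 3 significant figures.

Collapse the R1‖R2 pair into one equivalent R_p; then R_p and R3 form a series string.
R_p = (18.0×8.08)/(18.0+8.08) = 5.577 Ω
R_total = R_p + 67.5 = 5.577 + 67.5 = 73.08 Ω
I = V / R_total = 230 / 73.08 = 3.147 A
Voltage across the parallel pair: V_p = I × R_p = 3.147 × 5.577 = 17.55 V
R1 has V_p across it, so P = V_p²/R1.
P_R1 = (17.55)² / 18.0 = 17.12 W

17.1 W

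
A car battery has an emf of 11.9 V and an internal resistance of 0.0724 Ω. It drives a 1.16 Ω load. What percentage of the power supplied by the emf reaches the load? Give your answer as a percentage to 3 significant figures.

94.1 %

η = P_load/(P_load+P_int) = I²R/(I²R+I²r) = R/(R+r) — the I² cancels for series elements.
η = R / (R + r) = 1.16 / (1.16 + 0.0724) = 0.9413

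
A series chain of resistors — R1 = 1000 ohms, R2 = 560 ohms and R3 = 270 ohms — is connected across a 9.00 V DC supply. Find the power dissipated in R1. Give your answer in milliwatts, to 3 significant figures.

24.2 mW

Every series element carries the same I. Get I from the total resistance, then P = I² × R1.
R_total = 1000 + 560 + 270 = 1830 Ω
I = V / R_total = 9.00 / 1830 = 0.004918 A
P_R1 = I² × R1 = (0.004918)² × 1000 = 0.02419 W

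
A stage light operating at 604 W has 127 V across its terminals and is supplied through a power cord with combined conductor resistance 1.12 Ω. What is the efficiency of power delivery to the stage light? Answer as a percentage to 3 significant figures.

I = P / V = 604 / 127 = 4.756 A through the power cord.
P_line = I² R_line = (4.756)² × 1.12 = 25.33 W
P_source = P_load + P_line = 604.0 + 25.33 = 629.3 W
η = P_load / P_source = 604.0 / 629.3 = 0.9597

96.0 %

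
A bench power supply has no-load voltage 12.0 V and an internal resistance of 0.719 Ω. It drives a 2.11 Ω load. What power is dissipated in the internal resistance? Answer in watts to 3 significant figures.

r is in series with the load, so it carries the full circuit current — the loss in it is I²r.
I = ε / (r + R) = 12.0 / (0.719 + 2.11) = 4.242 A
P_int = I² r = (4.242)² × 0.719 = 12.94 W

12.9 W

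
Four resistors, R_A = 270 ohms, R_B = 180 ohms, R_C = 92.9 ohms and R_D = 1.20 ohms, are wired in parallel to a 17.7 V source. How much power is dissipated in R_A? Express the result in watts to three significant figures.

1.16 W

Every branch has 17.7 V across it, so for R_A the power is simply V²/R.
P_R_A = V² / R_A = (17.7)² / 270 Ω = 1.160 W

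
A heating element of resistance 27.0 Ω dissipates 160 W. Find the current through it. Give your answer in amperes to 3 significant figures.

2.43 A

The two known quantities fix the third via I = √(P / R).
I = √(160 / 27.0) = 2.434 A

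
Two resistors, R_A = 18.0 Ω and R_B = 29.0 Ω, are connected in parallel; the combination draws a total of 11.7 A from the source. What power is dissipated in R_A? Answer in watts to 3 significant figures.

938 W

Parallel branches share V, not I — compute V via R_eq, then use V²/R for the target branch.
1/R_eq = 1/18.0 + 1/29.0 ⇒ R_eq = 11.11 Ω
V = I_total × R_eq = 11.70 × 11.11 = 129.9 V
P_R_A = V² / R_A = (129.9)² / 18.0 = 938.1 W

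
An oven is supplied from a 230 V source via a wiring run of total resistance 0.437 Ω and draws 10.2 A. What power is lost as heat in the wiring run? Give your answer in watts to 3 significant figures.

45.5 W

Line loss is just I²R for the cable — we know both I and R_line directly.
The wiring run carries the full 10.2 A.
P_line = I² R_line = (10.20)² × 0.437 = 45.47 W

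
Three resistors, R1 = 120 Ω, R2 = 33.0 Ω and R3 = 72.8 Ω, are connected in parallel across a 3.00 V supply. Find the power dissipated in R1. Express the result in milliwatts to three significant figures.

Each parallel branch sees the full supply voltage, so P = V²/R applies directly to the target branch.
P_R1 = V² / R1 = (3.00)² / 120 Ω = 0.07500 W

75.0 mW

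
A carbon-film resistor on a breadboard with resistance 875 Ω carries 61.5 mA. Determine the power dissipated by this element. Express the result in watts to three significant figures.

3.31 W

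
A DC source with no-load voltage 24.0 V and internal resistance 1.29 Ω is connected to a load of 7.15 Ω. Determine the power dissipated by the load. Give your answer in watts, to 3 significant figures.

57.8 W

Find the circuit current first, then P = I²R for the load (series elements share I).
I = ε / (r + R) = 24.0 / (1.29 + 7.15) = 2.844 A
P_load = I² R = (2.844)² × 7.15 = 57.82 W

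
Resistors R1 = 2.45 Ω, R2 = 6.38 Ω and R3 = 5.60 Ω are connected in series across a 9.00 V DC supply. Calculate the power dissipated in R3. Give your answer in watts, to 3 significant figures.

In a series string the same current flows through every resistor — find that current, then P = I²R for the one we want.
R_total = 2.45 + 6.38 + 5.60 = 14.43 Ω
I = V / R_total = 9.00 / 14.43 = 0.6237 A
P_R3 = I² × R3 = (0.6237)² × 5.60 = 2.178 W

2.18 W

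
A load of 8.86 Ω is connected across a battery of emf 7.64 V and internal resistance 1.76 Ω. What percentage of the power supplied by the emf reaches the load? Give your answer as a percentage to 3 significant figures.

83.4 %

Efficiency is P_load / P_total. With a series r and R sharing the same I, P = I²R for each, so η = R/(R+r).
η = R / (R + r) = 8.86 / (8.86 + 1.76) = 0.8343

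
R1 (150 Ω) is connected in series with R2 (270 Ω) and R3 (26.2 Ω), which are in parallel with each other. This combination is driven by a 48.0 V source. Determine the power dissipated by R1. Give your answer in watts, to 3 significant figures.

11.4 W

Reduce the parallel pair to R_p first; the network is then a simple series string.
R_p = (270×26.2)/(270+26.2) = 23.88 Ω
R_total = 150 + 23.88 = 173.9 Ω
I = V / R_total = 48.0 / 173.9 = 0.2760 A
R1 carries the full series current, so P = I²R.
P_R1 = (0.2760)² × 150 = 11.43 W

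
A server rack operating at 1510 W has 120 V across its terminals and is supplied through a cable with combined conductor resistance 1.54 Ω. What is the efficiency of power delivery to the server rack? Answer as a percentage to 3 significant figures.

I = P / V = 1510 / 120 = 12.58 A through the cable.
P_line = I² R_line = (12.58)² × 1.54 = 243.8 W
P_source = P_load + P_line = 1510 + 243.8 = 1754 W
η = P_load / P_source = 1510 / 1754 = 0.8610

86.1 %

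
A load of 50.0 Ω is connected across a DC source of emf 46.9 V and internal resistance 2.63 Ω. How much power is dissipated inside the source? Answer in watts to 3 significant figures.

2.09 W

Internal loss is I²r, with I set by the total series resistance r+R.
I = ε / (r + R) = 46.9 / (2.63 + 50.0) = 0.8911 A
P_int = I² r = (0.8911)² × 2.63 = 2.089 W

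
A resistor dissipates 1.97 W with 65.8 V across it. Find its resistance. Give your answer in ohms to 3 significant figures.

The two known quantities fix the third via R = V² / P.
R = (65.8)² / 1.97 = 2198 Ω

2200 Ω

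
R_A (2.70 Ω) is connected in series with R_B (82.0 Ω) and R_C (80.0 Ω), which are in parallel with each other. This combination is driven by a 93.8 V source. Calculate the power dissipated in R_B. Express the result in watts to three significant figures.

94.3 W

First combine the parallel branches into one equivalent R_p, then R_A + R_p is a series pair.
R_p = (82.0×80.0)/(82.0+80.0) = 40.49 Ω
R_total = 2.70 + 40.49 = 43.19 Ω
I = V / R_total = 93.8 / 43.19 = 2.172 A
Voltage across the parallel pair: V_p = I × R_p = 2.172 × 40.49 = 87.94 V
With V_p across R_B, its power is V_p²/R_B.
P_R_B = (87.94)² / 82.0 = 94.30 W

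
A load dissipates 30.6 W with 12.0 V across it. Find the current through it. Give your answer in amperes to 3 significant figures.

The two known quantities fix the third via I = P / V.
I = 30.6 / 12.0 = 2.550 A

2.55 A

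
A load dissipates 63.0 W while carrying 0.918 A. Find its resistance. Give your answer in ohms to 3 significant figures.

74.8 Ω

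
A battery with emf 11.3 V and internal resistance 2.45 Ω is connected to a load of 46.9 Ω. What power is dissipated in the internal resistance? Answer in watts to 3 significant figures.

0.128 W

Internal loss is I²r, with I set by the total series resistance r+R.
I = ε / (r + R) = 11.3 / (2.45 + 46.9) = 0.2290 A
P_int = I² r = (0.2290)² × 2.45 = 0.1285 W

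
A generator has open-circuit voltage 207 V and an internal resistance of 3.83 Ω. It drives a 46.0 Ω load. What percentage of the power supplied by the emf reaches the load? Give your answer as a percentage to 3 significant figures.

92.3 %

Efficiency is P_load / P_total. With a series r and R sharing the same I, P = I²R for each, so η = R/(R+r).
η = R / (R + r) = 46.0 / (46.0 + 3.83) = 0.9231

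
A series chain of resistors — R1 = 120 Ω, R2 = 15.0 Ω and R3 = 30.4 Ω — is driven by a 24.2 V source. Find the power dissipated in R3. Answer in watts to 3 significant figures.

Every series element carries the same I. Get I from the total resistance, then P = I² × R3.
R_total = 120 + 15.0 + 30.4 = 165.4 Ω
I = V / R_total = 24.2 / 165.4 = 0.1463 A
P_R3 = I² × R3 = (0.1463)² × 30.4 = 0.6508 W

0.651 W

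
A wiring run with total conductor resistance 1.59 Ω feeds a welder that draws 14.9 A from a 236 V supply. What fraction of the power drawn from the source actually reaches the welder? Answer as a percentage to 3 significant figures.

The wiring run carries the full 14.9 A.
P_line = I² R_line = (14.90)² × 1.59 = 353.0 W
P_source = V I = 236 × 14.90 = 3516 W; P_load = 3163 W
η = P_load / P_source = 3163 / 3516 = 0.8996

90.0 %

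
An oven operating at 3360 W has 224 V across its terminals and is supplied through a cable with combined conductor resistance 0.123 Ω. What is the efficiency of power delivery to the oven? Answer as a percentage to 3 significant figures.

I = P / V = 3360 / 224 = 15.00 A through the cable.
P_line = I² R_line = (15.00)² × 0.123 = 27.68 W
P_source = P_load + P_line = 3360 + 27.68 = 3388 W
η = P_load / P_source = 3360 / 3388 = 0.9918

99.2 %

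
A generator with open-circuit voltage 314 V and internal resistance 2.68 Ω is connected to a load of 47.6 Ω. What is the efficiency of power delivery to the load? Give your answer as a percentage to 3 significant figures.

94.7 %

Efficiency is P_load / P_total. With a series r and R sharing the same I, P = I²R for each, so η = R/(R+r).
η = R / (R + r) = 47.6 / (47.6 + 2.68) = 0.9467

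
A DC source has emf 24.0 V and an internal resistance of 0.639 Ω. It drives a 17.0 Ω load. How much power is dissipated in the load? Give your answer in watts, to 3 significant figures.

The internal resistance and the load are in series, so the same I flows through both; get I from ε/(r+R), then I²R for the load.
I = ε / (r + R) = 24.0 / (0.639 + 17.0) = 1.361 A
P_load = I² R = (1.361)² × 17.0 = 31.47 W

31.5 W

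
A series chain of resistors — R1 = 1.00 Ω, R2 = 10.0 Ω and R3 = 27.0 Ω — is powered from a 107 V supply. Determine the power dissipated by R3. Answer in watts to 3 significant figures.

214 W

The current is common to all series resistors; compute it, then apply P = I²R for the target.
R_total = 1.00 + 10.0 + 27.0 = 38.00 Ω
I = V / R_total = 107 / 38.00 = 2.816 A
P_R3 = I² × R3 = (2.816)² × 27.0 = 214.1 W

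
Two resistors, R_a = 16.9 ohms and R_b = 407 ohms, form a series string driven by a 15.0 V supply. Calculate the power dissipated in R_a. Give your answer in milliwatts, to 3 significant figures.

The current is common to all series resistors; compute it, then apply P = I²R for the target.
R_total = 16.9 + 407 = 423.9 Ω
I = V / R_total = 15.0 / 423.9 = 0.03539 A
P_R_a = I² × R_a = (0.03539)² × 16.9 = 0.02116 W

21.2 mW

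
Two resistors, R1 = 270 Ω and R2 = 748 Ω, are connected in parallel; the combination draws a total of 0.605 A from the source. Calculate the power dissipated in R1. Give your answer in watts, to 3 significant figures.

Parallel branches share V, not I — compute V via R_eq, then use V²/R for the target branch.
1/R_eq = 1/270 + 1/748 ⇒ R_eq = 198.4 Ω
V = I_total × R_eq = 0.6050 × 198.4 = 120.0 V
P_R1 = V² / R1 = (120.0)² / 270 = 53.36 W

53.4 W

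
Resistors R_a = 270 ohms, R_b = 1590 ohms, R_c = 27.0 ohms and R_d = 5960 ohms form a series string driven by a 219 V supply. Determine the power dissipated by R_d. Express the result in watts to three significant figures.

Series elements share the same current, so find I first, then use P = I²R.
R_total = 270 + 1590 + 27.0 + 5960 = 7847 Ω
I = V / R_total = 219 / 7847 = 0.02791 A
P_R_d = I² × R_d = (0.02791)² × 5960 = 4.642 W

4.64 W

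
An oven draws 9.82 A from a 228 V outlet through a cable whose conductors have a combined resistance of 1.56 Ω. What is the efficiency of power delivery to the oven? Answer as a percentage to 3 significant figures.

93.3 %

The cable carries the full 9.82 A.
P_line = I² R_line = (9.820)² × 1.56 = 150.4 W
P_source = V I = 228 × 9.820 = 2239 W; P_load = 2089 W
η = P_load / P_source = 2089 / 2239 = 0.9328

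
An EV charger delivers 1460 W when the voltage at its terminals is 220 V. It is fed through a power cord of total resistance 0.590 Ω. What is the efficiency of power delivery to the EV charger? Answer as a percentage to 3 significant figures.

98.3 %

I = P / V = 1460 / 220 = 6.636 A through the power cord.
P_line = I² R_line = (6.636)² × 0.590 = 25.98 W
P_source = P_load + P_line = 1460 + 25.98 = 1486 W
η = P_load / P_source = 1460 / 1486 = 0.9825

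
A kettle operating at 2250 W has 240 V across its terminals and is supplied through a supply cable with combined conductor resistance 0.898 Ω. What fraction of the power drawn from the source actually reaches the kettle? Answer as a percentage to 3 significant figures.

I = P / V = 2250 / 240 = 9.375 A through the supply cable.
P_line = I² R_line = (9.375)² × 0.898 = 78.93 W
P_source = P_load + P_line = 2250 + 78.93 = 2329 W
η = P_load / P_source = 2250 / 2329 = 0.9661

96.6 %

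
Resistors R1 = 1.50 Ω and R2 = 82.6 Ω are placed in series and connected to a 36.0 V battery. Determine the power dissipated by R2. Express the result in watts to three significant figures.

Series elements share the same current, so find I first, then use P = I²R.
R_total = 1.50 + 82.6 = 84.10 Ω
I = V / R_total = 36.0 / 84.10 = 0.4281 A
P_R2 = I² × R2 = (0.4281)² × 82.6 = 15.14 W

15.1 W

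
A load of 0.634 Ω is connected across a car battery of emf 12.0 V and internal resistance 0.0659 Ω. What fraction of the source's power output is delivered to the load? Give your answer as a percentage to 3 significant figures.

Both r and R carry the same current, so the power split is just the resistance split: η = R/(R+r).
η = R / (R + r) = 0.634 / (0.634 + 0.0659) = 0.9058

90.6 %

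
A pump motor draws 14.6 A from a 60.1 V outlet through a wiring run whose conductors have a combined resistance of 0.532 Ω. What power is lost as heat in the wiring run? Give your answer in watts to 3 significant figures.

Only the current and the line resistance are needed for the I²R loss.
The wiring run carries the full 14.6 A.
P_line = I² R_line = (14.60)² × 0.532 = 113.4 W

113 W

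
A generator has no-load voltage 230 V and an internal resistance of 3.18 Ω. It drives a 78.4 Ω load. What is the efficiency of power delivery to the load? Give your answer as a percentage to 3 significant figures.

η = P_load/(P_load+P_int) = I²R/(I²R+I²r) = R/(R+r) — the I² cancels for series elements.
η = R / (R + r) = 78.4 / (78.4 + 3.18) = 0.9610

96.1 %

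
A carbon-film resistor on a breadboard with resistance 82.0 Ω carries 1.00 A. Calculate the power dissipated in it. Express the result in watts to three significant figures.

82.0 W

The current through and the resistance of the element are both given; use P = I²R.
P = (1.000 A)² × 82.0 Ω = 82.00 W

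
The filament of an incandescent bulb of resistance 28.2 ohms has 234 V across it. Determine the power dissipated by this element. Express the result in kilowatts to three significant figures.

V and R are stated; P = V²/R avoids computing the current.
P = (234 V)² / 28.2 Ω = 1942 W

1.94 kW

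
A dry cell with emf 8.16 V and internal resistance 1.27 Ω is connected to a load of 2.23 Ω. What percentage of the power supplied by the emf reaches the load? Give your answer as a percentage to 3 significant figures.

Both r and R carry the same current, so the power split is just the resistance split: η = R/(R+r).
η = R / (R + r) = 2.23 / (2.23 + 1.27) = 0.6371

63.7 %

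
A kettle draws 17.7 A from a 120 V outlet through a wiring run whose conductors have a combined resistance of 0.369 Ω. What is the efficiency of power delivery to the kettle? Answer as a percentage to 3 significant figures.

The wiring run carries the full 17.7 A.
P_line = I² R_line = (17.70)² × 0.369 = 115.6 W
P_source = V I = 120 × 17.70 = 2124 W; P_load = 2008 W
η = P_load / P_source = 2008 / 2124 = 0.9456

94.6 %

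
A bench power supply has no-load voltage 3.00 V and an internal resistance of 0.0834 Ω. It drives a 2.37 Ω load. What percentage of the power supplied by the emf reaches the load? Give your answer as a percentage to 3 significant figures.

96.6 %

Both r and R carry the same current, so the power split is just the resistance split: η = R/(R+r).
η = R / (R + r) = 2.37 / (2.37 + 0.0834) = 0.9660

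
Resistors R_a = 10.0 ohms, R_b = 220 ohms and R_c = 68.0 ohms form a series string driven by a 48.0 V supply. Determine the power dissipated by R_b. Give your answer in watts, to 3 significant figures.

In a series string the same current flows through every resistor — find that current, then P = I²R for the one we want.
R_total = 10.0 + 220 + 68.0 = 298.0 Ω
I = V / R_total = 48.0 / 298.0 = 0.1611 A
P_R_b = I² × R_b = (0.1611)² × 220 = 5.708 W

5.71 W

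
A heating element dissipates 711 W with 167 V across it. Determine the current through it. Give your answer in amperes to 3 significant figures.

The two known quantities fix the third via I = P / V.
I = 711 / 167 = 4.257 A

4.26 A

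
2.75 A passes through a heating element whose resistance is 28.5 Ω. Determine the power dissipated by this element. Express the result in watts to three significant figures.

Knowing I and R, the power is just I²R — no need to find V first.
P = (2.750 A)² × 28.5 Ω = 215.5 W

216 W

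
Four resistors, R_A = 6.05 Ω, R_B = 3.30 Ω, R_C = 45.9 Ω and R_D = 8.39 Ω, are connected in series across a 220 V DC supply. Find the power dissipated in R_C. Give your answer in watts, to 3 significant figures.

549 W

In a series string the same current flows through every resistor — find that current, then P = I²R for the one we want.
R_total = 6.05 + 3.30 + 45.9 + 8.39 = 63.64 Ω
I = V / R_total = 220 / 63.64 = 3.457 A
P_R_C = I² × R_C = (3.457)² × 45.9 = 548.5 W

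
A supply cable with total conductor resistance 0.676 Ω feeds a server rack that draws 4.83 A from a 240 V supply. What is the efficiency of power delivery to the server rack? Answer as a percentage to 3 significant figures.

The supply cable carries the full 4.83 A.
P_line = I² R_line = (4.830)² × 0.676 = 15.77 W
P_source = V I = 240 × 4.830 = 1159 W; P_load = 1143 W
η = P_load / P_source = 1143 / 1159 = 0.9864

98.6 %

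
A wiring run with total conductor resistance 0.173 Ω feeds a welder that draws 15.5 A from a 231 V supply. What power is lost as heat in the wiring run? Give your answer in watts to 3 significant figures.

Only the current and the line resistance are needed for the I²R loss.
The wiring run carries the full 15.5 A.
P_line = I² R_line = (15.50)² × 0.173 = 41.56 W

41.6 W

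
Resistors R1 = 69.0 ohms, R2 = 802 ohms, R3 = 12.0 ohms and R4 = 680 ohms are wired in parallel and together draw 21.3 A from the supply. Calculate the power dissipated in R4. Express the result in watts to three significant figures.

We need the common branch voltage; get it from I_total × R_eq, then P = V²/R for the branch.
1/R_eq = 1/69.0 + 1/802 + 1/12.0 + 1/680 ⇒ R_eq = 9.946 Ω
V = I_total × R_eq = 21.30 × 9.946 = 211.8 V
P_R4 = V² / R4 = (211.8)² / 680 = 66.00 W

66.0 W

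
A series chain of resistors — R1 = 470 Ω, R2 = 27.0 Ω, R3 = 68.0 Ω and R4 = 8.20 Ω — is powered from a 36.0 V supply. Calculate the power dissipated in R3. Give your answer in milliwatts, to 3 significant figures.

In a series string the same current flows through every resistor — find that current, then P = I²R for the one we want.
R_total = 470 + 27.0 + 68.0 + 8.20 = 573.2 Ω
I = V / R_total = 36.0 / 573.2 = 0.06281 A
P_R3 = I² × R3 = (0.06281)² × 68.0 = 0.2682 W

268 mW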